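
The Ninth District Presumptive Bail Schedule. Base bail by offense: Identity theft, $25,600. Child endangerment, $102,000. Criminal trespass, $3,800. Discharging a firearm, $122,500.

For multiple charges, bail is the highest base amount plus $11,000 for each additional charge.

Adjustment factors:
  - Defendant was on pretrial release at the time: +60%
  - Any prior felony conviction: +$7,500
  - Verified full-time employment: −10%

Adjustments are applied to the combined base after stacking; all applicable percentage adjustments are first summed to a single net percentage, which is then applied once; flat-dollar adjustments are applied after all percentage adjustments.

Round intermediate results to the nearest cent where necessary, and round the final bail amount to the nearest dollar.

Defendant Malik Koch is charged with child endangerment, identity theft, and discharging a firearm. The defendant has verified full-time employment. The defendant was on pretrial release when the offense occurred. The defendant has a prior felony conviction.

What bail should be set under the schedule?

$224,250

Base amounts from the schedule: child endangerment $102,000; identity theft $25,600; discharging a firearm $122,500.
Stacking rule: highest base plus $11,000 per additional charge. Highest is discharging a firearm at $122,500; 2 additional charges → +$22,000. Combined base = $144,500.
Net percentage adjustment: +60% −10% = +50%. $144,500 × 1.5 = $216,750.
Any prior felony conviction (+$7,500 flat): $216,750 + $7,500 = $224,250.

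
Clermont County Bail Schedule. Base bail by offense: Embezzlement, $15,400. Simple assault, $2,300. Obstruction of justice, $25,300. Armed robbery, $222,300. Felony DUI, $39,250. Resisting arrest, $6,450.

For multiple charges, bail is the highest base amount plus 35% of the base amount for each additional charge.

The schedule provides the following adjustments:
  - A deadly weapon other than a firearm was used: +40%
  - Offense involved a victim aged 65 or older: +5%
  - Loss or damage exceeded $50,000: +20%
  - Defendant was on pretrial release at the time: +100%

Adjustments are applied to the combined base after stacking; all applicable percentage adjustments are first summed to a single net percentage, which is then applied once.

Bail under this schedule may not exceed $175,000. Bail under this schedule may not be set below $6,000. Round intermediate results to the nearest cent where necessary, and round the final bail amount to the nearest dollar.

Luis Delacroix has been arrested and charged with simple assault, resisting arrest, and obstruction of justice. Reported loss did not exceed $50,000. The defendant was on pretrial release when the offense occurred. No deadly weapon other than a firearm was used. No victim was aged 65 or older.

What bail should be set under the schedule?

Base amounts from the schedule: simple assault $2,300; resisting arrest $6,450; obstruction of justice $25,300.
Stacking rule: highest base plus 35% of each additional charge. Highest is obstruction of justice at $25,300. Additional: $2,300 × 35% = $805; $6,450 × 35% = $2,257.50. Combined base = $25,300 + $3,062.50 = $28,362.50.
Defendant was on pretrial release at the time (+100%): $28,362.50 × 2 = $56,725.
$56,725 is within the $175,000 maximum.
$56,725 is at or above the $6,000 minimum.

$56,725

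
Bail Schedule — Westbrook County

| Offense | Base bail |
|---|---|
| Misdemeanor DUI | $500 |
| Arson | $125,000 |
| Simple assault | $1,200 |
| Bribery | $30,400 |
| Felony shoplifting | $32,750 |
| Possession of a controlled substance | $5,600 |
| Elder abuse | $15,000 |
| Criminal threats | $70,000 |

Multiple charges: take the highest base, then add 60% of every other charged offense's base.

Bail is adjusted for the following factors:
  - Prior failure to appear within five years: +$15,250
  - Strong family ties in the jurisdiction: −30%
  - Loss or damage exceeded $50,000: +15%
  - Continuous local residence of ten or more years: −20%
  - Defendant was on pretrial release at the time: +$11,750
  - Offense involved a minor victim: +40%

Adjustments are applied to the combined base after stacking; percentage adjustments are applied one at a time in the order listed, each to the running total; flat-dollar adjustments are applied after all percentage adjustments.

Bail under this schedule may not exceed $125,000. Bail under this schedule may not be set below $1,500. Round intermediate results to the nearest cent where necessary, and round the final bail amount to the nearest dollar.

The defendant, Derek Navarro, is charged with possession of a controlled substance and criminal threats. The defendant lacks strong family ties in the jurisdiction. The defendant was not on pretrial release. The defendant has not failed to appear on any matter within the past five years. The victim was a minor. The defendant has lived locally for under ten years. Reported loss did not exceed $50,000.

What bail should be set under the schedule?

$102,704

Base amounts from the schedule: possession of a controlled substance $5,600; criminal threats $70,000.
Stacking rule: highest base plus 60% of each additional charge. Highest is criminal threats at $70,000. Additional: $5,600 × 60% = $3,360. Combined base = $70,000 + $3,360 = $73,360.
Offense involved a minor victim (+40%): $73,360 × 1.4 = $102,704.
$102,704 is within the $125,000 maximum.
$102,704 is at or above the $1,500 minimum.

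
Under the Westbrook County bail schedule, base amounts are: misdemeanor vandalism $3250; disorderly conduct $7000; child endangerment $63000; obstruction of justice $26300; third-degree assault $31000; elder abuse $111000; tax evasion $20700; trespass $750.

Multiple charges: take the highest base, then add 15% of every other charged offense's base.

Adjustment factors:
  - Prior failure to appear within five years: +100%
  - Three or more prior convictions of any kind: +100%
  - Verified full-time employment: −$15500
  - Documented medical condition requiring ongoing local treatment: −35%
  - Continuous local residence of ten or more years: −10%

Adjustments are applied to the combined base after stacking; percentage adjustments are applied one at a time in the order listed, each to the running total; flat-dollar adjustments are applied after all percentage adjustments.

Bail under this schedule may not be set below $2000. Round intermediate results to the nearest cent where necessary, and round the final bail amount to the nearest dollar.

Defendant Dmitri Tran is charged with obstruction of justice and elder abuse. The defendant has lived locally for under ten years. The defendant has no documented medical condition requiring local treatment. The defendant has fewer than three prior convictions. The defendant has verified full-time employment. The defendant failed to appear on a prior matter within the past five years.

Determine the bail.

Base amounts from the schedule: obstruction of justice $26300; elder abuse $111000.
Stacking rule: highest base plus 15% of each additional charge. Highest is elder abuse at $111000. Additional: $26300 × 15% = $3945. Combined base = $111000 + $3945 = $114945.
Prior failure to appear within five years (+100%): $114945 × 2 = $229890.
Verified full-time employment (−$15500 flat): $229890 − $15500 = $214390.
$214390 is at or above the $2000 minimum.

$214390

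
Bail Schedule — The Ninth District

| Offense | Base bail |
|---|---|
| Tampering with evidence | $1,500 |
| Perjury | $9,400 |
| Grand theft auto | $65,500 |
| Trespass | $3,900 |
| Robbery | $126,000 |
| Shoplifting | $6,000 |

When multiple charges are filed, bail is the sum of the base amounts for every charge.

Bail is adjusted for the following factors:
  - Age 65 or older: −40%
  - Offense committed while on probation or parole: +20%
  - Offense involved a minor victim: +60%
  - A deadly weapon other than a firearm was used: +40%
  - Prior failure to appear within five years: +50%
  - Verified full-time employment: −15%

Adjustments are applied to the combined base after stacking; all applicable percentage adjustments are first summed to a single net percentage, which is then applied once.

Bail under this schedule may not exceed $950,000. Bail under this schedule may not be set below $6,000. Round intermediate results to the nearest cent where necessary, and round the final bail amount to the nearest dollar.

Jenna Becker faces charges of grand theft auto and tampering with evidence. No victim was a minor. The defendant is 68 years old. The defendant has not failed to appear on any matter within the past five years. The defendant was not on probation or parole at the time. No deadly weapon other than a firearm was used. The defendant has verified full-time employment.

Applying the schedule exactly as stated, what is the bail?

Base amounts from the schedule: grand theft auto $65,500; tampering with evidence $1,500.
Stacking rule: sum of all bases. $65,500 + $1,500 = $67,000.
Net percentage adjustment: −40% −15% = −55%. $67,000 × 0.45 = $30,150.
$30,150 is within the $950,000 maximum.
$30,150 is at or above the $6,000 minimum.

$30,150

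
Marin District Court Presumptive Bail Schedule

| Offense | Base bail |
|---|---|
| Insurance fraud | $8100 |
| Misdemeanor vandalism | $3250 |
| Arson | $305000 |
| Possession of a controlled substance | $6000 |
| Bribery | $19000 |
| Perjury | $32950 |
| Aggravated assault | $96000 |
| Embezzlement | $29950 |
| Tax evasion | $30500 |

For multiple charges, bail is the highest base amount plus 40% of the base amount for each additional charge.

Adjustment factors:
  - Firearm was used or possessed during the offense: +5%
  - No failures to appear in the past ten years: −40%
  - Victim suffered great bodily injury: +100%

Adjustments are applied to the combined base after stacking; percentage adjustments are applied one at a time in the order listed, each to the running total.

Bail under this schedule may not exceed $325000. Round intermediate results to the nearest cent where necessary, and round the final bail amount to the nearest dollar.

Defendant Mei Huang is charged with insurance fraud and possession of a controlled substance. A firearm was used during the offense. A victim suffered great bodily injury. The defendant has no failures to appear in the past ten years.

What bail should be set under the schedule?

$13230

Base amounts from the schedule: insurance fraud $8100; possession of a controlled substance $6000.
Stacking rule: highest base plus 40% of each additional charge. Highest is insurance fraud at $8100. Additional: $6000 × 40% = $2400. Combined base = $8100 + $2400 = $10500.
Firearm was used or possessed during the offense (+5%): $10500 × 1.05 = $11025.
No failures to appear in the past ten years (−40%): $11025 × 0.6 = $6615.
Victim suffered great bodily injury (+100%): $6615 × 2 = $13230.
$13230 is within the $325000 maximum.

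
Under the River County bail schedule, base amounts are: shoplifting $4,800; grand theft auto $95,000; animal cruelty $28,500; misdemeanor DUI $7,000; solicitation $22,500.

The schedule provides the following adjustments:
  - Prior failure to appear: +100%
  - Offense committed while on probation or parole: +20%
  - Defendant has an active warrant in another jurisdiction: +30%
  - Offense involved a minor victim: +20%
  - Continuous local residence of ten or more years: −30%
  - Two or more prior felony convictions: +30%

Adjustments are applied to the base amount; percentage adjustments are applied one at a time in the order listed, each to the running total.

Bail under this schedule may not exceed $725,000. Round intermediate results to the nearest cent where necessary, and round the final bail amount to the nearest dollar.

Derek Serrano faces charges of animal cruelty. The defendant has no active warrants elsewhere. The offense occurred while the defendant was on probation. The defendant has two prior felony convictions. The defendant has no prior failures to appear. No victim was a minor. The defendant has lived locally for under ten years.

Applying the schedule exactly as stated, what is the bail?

$44,460

Base amounts from the schedule: animal cruelty $28,500.
Single charge. Combined base = $28,500.
Offense committed while on probation or parole (+20%): $28,500 × 1.2 = $34,200.
Two or more prior felony convictions (+30%): $34,200 × 1.3 = $44,460.
$44,460 is within the $725,000 maximum.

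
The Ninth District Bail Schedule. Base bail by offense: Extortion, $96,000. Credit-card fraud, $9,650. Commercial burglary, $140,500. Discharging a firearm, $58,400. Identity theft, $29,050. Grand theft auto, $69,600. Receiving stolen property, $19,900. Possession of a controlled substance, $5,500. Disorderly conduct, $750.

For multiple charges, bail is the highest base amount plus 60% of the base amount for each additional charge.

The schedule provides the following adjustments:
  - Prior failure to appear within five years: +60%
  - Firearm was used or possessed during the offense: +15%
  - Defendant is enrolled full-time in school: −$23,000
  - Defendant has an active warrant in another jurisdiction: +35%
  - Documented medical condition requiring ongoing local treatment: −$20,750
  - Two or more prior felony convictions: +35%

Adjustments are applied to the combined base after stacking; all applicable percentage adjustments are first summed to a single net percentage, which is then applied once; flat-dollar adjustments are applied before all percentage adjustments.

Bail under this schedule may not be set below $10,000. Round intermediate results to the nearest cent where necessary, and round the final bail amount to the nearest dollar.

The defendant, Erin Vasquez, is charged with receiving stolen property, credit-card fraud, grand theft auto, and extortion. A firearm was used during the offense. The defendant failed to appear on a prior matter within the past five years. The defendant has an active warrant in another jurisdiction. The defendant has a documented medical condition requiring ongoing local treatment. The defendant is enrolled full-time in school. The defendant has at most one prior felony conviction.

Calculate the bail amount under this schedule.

$234,654

Base amounts from the schedule: receiving stolen property $19,900; credit-card fraud $9,650; grand theft auto $69,600; extortion $96,000.
Stacking rule: highest base plus 60% of each additional charge. Highest is extortion at $96,000. Additional: $19,900 × 60% = $11,940; $9,650 × 60% = $5,790; $69,600 × 60% = $41,760. Combined base = $96,000 + $59,490 = $155,490.
Defendant is enrolled full-time in school (−$23,000 flat): $155,490 − $23,000 = $132,490.
Documented medical condition requiring ongoing local treatment (−$20,750 flat): $132,490 − $20,750 = $111,740.
Net percentage adjustment: +60% +15% +35% = +110%. $111,740 × 2.1 = $234,654.
$234,654 is at or above the $10,000 minimum.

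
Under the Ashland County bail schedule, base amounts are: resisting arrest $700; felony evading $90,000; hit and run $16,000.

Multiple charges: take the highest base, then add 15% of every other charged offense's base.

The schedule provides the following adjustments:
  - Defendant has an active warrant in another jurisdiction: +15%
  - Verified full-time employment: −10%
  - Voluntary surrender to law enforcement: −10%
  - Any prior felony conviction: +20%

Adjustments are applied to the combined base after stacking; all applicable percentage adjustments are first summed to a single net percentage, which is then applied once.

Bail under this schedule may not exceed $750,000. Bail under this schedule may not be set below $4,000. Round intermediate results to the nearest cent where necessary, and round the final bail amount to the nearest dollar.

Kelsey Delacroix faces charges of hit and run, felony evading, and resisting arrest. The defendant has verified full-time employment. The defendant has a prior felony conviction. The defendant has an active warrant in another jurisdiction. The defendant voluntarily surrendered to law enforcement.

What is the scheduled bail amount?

$106,381

Base amounts from the schedule: hit and run $16,000; felony evading $90,000; resisting arrest $700.
Stacking rule: highest base plus 15% of each additional charge. Highest is felony evading at $90,000. Additional: $16,000 × 15% = $2,400; $700 × 15% = $105. Combined base = $90,000 + $2,505 = $92,505.
Net percentage adjustment: +15% −10% −10% +20% = +15%. $92,505 × 1.15 = $106,380.75.
$106,380.75 is within the $750,000 maximum.
$106,380.75 is at or above the $4,000 minimum.
Rounded to the nearest dollar: $106,381.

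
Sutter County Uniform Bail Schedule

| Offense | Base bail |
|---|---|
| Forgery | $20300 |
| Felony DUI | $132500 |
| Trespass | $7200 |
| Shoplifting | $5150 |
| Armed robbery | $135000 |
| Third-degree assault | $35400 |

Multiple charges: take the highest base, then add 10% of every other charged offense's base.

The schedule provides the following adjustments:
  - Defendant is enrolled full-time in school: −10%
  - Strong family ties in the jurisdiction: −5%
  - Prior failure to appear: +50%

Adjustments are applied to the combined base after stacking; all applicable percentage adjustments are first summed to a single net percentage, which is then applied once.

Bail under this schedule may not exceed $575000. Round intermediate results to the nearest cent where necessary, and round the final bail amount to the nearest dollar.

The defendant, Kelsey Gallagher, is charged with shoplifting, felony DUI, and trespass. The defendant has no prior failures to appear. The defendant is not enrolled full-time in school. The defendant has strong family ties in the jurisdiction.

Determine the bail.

$127048

Base amounts from the schedule: shoplifting $5150; felony DUI $132500; trespass $7200.
Stacking rule: highest base plus 10% of each additional charge. Highest is felony DUI at $132500. Additional: $5150 × 10% = $515; $7200 × 10% = $720. Combined base = $132500 + $1235 = $133735.
Strong family ties in the jurisdiction (−5%): $133735 × 0.95 = $127048.25.
$127048.25 is within the $575000 maximum.
Rounded to the nearest dollar: $127048.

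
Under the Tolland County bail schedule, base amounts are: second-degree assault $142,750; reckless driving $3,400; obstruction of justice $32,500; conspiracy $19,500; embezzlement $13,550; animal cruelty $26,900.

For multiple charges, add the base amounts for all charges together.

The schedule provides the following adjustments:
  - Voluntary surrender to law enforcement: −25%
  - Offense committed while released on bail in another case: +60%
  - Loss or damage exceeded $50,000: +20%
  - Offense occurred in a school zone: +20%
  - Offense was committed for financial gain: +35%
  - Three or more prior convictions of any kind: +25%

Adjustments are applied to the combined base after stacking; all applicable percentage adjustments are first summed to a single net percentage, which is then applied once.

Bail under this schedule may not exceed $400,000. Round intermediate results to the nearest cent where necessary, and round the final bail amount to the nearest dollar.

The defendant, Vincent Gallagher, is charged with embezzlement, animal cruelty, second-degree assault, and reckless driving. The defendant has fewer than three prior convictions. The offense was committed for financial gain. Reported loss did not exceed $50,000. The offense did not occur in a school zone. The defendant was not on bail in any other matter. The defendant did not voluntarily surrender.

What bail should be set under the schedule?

$251,910

Base amounts from the schedule: embezzlement $13,550; animal cruelty $26,900; second-degree assault $142,750; reckless driving $3,400.
Stacking rule: sum of all bases. $13,550 + $26,900 + $142,750 + $3,400 = $186,600.
Offense was committed for financial gain (+35%): $186,600 × 1.35 = $251,910.
$251,910 is within the $400,000 maximum.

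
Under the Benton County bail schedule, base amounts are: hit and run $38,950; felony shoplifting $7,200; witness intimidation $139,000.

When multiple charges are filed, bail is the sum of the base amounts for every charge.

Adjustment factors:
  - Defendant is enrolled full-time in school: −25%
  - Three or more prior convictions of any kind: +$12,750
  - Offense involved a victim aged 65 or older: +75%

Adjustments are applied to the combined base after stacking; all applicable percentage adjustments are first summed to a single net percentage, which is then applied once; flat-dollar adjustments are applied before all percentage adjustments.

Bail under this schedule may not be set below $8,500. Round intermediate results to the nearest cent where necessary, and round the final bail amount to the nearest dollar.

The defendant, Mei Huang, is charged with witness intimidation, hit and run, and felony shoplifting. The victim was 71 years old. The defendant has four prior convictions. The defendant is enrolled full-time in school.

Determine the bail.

$296,850

Base amounts from the schedule: witness intimidation $139,000; hit and run $38,950; felony shoplifting $7,200.
Stacking rule: sum of all bases. $139,000 + $38,950 + $7,200 = $185,150.
Three or more prior convictions of any kind (+$12,750 flat): $185,150 + $12,750 = $197,900.
Net percentage adjustment: −25% +75% = +50%. $197,900 × 1.5 = $296,850.
$296,850 is at or above the $8,500 minimum.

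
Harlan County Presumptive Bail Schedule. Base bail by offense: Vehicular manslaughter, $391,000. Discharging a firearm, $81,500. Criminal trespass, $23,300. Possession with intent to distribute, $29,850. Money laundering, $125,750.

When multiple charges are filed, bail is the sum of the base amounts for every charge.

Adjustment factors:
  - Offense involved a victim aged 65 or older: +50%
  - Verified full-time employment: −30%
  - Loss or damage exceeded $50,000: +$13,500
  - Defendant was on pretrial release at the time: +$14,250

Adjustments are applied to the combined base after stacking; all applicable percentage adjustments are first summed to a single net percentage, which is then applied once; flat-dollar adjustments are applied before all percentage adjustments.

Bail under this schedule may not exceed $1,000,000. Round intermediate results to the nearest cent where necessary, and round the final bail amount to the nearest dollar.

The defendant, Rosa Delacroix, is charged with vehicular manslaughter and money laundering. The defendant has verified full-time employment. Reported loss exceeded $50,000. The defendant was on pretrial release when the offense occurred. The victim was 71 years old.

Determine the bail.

Base amounts from the schedule: vehicular manslaughter $391,000; money laundering $125,750.
Stacking rule: sum of all bases. $391,000 + $125,750 = $516,750.
Loss or damage exceeded $50,000 (+$13,500 flat): $516,750 + $13,500 = $530,250.
Defendant was on pretrial release at the time (+$14,250 flat): $530,250 + $14,250 = $544,500.
Net percentage adjustment: +50% −30% = +20%. $544,500 × 1.2 = $653,400.
$653,400 is within the $1,000,000 maximum.

$653,400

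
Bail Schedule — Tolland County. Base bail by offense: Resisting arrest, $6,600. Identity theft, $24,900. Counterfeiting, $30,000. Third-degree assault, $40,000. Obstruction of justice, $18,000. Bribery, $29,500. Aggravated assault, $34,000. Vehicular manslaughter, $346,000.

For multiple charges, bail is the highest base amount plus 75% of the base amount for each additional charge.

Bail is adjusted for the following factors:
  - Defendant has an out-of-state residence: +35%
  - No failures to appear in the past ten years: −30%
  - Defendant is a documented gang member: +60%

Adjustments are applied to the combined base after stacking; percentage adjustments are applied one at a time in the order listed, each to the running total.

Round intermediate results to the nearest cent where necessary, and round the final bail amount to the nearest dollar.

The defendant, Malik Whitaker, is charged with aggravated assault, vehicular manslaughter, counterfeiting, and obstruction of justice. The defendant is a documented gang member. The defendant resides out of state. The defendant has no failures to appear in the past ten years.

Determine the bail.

Base amounts from the schedule: aggravated assault $34,000; vehicular manslaughter $346,000; counterfeiting $30,000; obstruction of justice $18,000.
Stacking rule: highest base plus 75% of each additional charge. Highest is vehicular manslaughter at $346,000. Additional: $34,000 × 75% = $25,500; $30,000 × 75% = $22,500; $18,000 × 75% = $13,500. Combined base = $346,000 + $61,500 = $407,500.
Defendant has an out-of-state residence (+35%): $407,500 × 1.35 = $550,125.
No failures to appear in the past ten years (−30%): $550,125 × 0.7 = $385,087.50.
Defendant is a documented gang member (+60%): $385,087.50 × 1.6 = $616,140.

$616,140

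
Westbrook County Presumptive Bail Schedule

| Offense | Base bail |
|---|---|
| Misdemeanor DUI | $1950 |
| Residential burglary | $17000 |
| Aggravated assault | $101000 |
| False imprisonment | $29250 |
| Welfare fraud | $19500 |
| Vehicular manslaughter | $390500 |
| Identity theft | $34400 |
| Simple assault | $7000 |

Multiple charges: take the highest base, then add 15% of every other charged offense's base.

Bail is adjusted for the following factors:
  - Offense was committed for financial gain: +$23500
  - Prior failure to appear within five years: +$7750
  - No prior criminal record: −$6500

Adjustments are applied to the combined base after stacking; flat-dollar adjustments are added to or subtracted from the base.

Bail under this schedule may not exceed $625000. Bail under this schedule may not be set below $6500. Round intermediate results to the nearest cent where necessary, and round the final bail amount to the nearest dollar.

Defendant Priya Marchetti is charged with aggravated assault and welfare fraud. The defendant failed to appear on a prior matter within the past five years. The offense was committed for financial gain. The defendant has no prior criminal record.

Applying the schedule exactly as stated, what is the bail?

$128675

Base amounts from the schedule: aggravated assault $101000; welfare fraud $19500.
Stacking rule: highest base plus 15% of each additional charge. Highest is aggravated assault at $101000. Additional: $19500 × 15% = $2925. Combined base = $101000 + $2925 = $103925.
Offense was committed for financial gain (+$23500 flat): $103925 + $23500 = $127425.
Prior failure to appear within five years (+$7750 flat): $127425 + $7750 = $135175.
No prior criminal record (−$6500 flat): $135175 − $6500 = $128675.
$128675 is within the $625000 maximum.
$128675 is at or above the $6500 minimum.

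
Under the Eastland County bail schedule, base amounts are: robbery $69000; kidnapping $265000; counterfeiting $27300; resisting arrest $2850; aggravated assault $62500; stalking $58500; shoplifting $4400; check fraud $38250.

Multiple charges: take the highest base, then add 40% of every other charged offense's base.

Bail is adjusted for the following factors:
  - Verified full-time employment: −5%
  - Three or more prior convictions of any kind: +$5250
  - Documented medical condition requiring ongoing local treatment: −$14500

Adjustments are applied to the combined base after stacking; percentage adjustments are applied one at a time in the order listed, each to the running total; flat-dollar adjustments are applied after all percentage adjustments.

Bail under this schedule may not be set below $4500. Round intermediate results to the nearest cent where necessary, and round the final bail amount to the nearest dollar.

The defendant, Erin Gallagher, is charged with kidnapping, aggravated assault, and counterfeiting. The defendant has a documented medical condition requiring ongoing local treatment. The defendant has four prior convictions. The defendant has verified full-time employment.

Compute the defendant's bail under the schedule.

$276624

Base amounts from the schedule: kidnapping $265000; aggravated assault $62500; counterfeiting $27300.
Stacking rule: highest base plus 40% of each additional charge. Highest is kidnapping at $265000. Additional: $62500 × 40% = $25000; $27300 × 40% = $10920. Combined base = $265000 + $35920 = $300920.
Verified full-time employment (−5%): $300920 × 0.95 = $285874.
Three or more prior convictions of any kind (+$5250 flat): $285874 + $5250 = $291124.
Documented medical condition requiring ongoing local treatment (−$14500 flat): $291124 − $14500 = $276624.
$276624 is at or above the $4500 minimum.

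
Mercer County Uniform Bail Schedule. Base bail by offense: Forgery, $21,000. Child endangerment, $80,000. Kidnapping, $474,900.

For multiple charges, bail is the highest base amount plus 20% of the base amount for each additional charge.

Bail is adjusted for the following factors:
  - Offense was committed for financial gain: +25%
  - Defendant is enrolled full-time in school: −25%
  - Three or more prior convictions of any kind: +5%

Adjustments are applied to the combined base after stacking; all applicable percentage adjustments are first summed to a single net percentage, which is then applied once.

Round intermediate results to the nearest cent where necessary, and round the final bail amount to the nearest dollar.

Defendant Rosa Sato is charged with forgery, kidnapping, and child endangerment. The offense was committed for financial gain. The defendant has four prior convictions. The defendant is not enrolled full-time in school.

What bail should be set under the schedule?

$643,630

Base amounts from the schedule: forgery $21,000; kidnapping $474,900; child endangerment $80,000.
Stacking rule: highest base plus 20% of each additional charge. Highest is kidnapping at $474,900. Additional: $21,000 × 20% = $4,200; $80,000 × 20% = $16,000. Combined base = $474,900 + $20,200 = $495,100.
Net percentage adjustment: +25% +5% = +30%. $495,100 × 1.3 = $643,630.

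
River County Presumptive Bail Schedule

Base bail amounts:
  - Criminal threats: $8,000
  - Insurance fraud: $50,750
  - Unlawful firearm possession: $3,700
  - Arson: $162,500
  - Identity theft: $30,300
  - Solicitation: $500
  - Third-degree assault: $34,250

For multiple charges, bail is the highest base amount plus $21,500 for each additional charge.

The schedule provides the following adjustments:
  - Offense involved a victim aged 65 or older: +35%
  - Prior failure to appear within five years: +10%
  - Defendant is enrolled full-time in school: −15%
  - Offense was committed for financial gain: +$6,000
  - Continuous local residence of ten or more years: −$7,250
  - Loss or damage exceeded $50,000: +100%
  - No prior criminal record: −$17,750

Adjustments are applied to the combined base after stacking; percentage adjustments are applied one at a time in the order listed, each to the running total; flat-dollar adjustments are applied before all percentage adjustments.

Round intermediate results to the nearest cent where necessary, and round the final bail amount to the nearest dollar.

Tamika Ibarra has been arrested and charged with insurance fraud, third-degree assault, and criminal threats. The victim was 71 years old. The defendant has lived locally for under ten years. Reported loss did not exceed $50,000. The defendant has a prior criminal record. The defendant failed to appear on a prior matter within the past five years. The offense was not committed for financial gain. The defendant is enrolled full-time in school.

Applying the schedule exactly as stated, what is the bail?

$118,336

Base amounts from the schedule: insurance fraud $50,750; third-degree assault $34,250; criminal threats $8,000.
Stacking rule: highest base plus $21,500 per additional charge. Highest is insurance fraud at $50,750; 2 additional charges → +$43,000. Combined base = $93,750.
Offense involved a victim aged 65 or older (+35%): $93,750 × 1.35 = $126,562.50.
Prior failure to appear within five years (+10%): $126,562.50 × 1.1 = $139,218.75.
Defendant is enrolled full-time in school (−15%): $139,218.75 × 0.85 = $118,335.94.
Rounded to the nearest dollar: $118,336.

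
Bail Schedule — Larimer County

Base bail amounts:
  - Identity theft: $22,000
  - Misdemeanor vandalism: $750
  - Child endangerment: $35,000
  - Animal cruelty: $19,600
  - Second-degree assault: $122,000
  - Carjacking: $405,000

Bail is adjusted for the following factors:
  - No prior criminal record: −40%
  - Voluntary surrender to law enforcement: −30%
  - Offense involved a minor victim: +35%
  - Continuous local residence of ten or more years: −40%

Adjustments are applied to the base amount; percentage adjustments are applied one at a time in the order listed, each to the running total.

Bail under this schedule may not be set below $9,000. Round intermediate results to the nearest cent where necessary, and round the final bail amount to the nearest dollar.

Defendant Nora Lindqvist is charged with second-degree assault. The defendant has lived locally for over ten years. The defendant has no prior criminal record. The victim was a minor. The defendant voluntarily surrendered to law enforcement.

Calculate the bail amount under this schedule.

Base amounts from the schedule: second-degree assault $122,000.
Single charge. Combined base = $122,000.
No prior criminal record (−40%): $122,000 × 0.6 = $73,200.
Voluntary surrender to law enforcement (−30%): $73,200 × 0.7 = $51,240.
Offense involved a minor victim (+35%): $51,240 × 1.35 = $69,174.
Continuous local residence of ten or more years (−40%): $69,174 × 0.6 = $41,504.40.
$41,504.40 is at or above the $9,000 minimum.
Rounded to the nearest dollar: $41,504.

$41,504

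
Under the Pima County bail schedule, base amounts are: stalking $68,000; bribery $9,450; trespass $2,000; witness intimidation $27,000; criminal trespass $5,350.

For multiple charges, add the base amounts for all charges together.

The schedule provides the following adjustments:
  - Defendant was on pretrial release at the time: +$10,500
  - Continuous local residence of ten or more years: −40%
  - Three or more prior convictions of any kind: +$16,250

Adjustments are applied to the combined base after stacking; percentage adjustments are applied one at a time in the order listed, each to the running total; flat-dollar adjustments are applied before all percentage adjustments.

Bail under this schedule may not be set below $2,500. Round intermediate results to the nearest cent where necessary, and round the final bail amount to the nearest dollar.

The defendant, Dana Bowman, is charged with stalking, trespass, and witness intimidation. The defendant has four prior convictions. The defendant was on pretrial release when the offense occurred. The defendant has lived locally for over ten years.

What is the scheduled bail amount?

$74,250

Base amounts from the schedule: stalking $68,000; trespass $2,000; witness intimidation $27,000.
Stacking rule: sum of all bases. $68,000 + $2,000 + $27,000 = $97,000.
Defendant was on pretrial release at the time (+$10,500 flat): $97,000 + $10,500 = $107,500.
Three or more prior convictions of any kind (+$16,250 flat): $107,500 + $16,250 = $123,750.
Continuous local residence of ten or more years (−40%): $123,750 × 0.6 = $74,250.
$74,250 is at or above the $2,500 minimum.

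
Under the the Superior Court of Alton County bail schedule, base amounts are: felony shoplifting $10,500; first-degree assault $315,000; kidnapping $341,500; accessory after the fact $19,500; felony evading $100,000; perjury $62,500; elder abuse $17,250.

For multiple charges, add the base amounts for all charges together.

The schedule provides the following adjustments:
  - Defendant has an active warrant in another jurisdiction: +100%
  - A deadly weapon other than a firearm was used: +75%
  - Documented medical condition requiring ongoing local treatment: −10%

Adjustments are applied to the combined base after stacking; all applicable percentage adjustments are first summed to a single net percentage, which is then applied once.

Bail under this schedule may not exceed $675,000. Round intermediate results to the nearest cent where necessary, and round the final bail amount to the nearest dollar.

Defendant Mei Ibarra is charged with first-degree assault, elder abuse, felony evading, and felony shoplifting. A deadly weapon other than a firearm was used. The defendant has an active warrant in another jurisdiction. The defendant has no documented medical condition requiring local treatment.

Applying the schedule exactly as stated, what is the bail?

$675,000

Base amounts from the schedule: first-degree assault $315,000; elder abuse $17,250; felony evading $100,000; felony shoplifting $10,500.
Stacking rule: sum of all bases. $315,000 + $17,250 + $100,000 + $10,500 = $442,750.
Net percentage adjustment: +100% +75% = +175%. $442,750 × 2.75 = $1,217,562.50.
Result $1,217,562.50 exceeds the maximum of $675,000; bail is capped at $675,000.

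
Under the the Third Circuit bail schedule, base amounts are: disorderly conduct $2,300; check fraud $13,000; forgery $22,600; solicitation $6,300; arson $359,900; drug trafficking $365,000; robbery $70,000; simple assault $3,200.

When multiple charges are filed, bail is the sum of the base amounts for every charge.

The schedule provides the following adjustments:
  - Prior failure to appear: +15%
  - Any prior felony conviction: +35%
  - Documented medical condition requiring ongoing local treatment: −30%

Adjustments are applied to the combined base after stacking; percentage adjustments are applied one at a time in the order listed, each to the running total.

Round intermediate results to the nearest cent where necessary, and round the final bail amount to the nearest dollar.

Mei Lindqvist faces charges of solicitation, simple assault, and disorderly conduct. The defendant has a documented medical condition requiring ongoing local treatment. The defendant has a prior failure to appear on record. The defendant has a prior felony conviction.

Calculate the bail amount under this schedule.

$12,824

Base amounts from the schedule: solicitation $6,300; simple assault $3,200; disorderly conduct $2,300.
Stacking rule: sum of all bases. $6,300 + $3,200 + $2,300 = $11,800.
Prior failure to appear (+15%): $11,800 × 1.15 = $13,570.
Any prior felony conviction (+35%): $13,570 × 1.35 = $18,319.50.
Documented medical condition requiring ongoing local treatment (−30%): $18,319.50 × 0.7 = $12,823.65.
Rounded to the nearest dollar: $12,824.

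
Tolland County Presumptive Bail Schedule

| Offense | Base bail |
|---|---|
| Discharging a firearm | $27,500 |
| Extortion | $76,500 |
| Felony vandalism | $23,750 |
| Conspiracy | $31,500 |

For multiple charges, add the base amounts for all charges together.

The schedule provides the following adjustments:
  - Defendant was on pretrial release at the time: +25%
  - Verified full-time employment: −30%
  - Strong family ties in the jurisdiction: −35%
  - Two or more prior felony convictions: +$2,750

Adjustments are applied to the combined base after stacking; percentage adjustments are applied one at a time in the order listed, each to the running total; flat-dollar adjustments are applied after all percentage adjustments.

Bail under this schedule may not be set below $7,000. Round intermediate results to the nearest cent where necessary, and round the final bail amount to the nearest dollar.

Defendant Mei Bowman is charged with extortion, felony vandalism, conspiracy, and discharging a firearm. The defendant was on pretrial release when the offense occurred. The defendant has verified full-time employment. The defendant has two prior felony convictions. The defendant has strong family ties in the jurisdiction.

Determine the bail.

Base amounts from the schedule: extortion $76,500; felony vandalism $23,750; conspiracy $31,500; discharging a firearm $27,500.
Stacking rule: sum of all bases. $76,500 + $23,750 + $31,500 + $27,500 = $159,250.
Defendant was on pretrial release at the time (+25%): $159,250 × 1.25 = $199,062.50.
Verified full-time employment (−30%): $199,062.50 × 0.7 = $139,343.75.
Strong family ties in the jurisdiction (−35%): $139,343.75 × 0.65 = $90,573.44.
Two or more prior felony convictions (+$2,750 flat): $90,573.44 + $2,750 = $93,323.44.
$93,323.44 is at or above the $7,000 minimum.
Rounded to the nearest dollar: $93,323.

$93,323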